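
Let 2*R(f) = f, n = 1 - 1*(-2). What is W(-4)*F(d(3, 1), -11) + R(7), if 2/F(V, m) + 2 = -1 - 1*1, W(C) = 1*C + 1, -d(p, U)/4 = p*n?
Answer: 5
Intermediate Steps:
n = 3 (n = 1 + 2 = 3)
R(f) = f/2
d(p, U) = -12*p (d(p, U) = -4*p*3 = -12*p)
W(C) = 1 + C (W(C) = C + 1 = 1 + C)
F(V, m) = -½ (F(V, m) = 2/(-2 + (-1 - 1*1)) = 2/(-2 + (-1 - 1)) = 2/(-2 - 2) = 2/(-4) = 2*(-¼) = -½)
W(-4)*F(d(3, 1), -11) + R(7) = (1 - 4)*(-½) + (½)*7 = -3*(-½) + 7/2 = 3/2 + 7/2 = 5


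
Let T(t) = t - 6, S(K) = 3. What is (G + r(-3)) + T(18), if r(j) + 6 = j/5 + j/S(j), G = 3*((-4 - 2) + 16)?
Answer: 172/5 ≈ 34.400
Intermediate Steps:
T(t) = -6 + t
G = 30 (G = 3*(-6 + 16) = 3*10 = 30)
r(j) = -6 + 8*j/15 (r(j) = -6 + (j/5 + j/3) = -6 + 8*j/15)
(G + r(-3)) + T(18) = (30 + (-6 + (8/15)*(-3))) + (-6 + 18) = (30 + (-6 - 8/5)) + 12 = (30 - 38/5) + 12 = 112/5 + 12 = 172/5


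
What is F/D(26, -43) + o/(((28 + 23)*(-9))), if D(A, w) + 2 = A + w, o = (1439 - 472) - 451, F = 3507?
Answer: -539839/2907 ≈ -185.70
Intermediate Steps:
o = 516 (o = 967 - 451 = 516)
D(A, w) = -2 + A + w (D(A, w) = -2 + (A + w) = -2 + A + w)
F/D(26, -43) + o/(((28 + 23)*(-9))) = 3507/(-2 + 26 - 43) + 516/(((28 + 23)*(-9))) = 3507/(-19) + 516/((51*(-9))) = 3507*(-1/19) + 516/(-459) = -3507/19 + 516*(-1/459) = -3507/19 - 172/153 = -539839/2907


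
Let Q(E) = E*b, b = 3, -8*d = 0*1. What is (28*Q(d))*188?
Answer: 0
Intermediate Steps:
d = 0 (d = -0 = -⅛*0 = 0)
Q(E) = 3*E (Q(E) = E*3 = 3*E)
(28*Q(d))*188 = (28*(3*0))*188 = (28*0)*188 = 0*188 = 0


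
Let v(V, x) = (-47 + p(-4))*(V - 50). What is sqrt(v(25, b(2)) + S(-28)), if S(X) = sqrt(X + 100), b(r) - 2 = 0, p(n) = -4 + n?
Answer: sqrt(1375 + 6*sqrt(2)) ≈ 37.195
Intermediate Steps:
b(r) = 2 (b(r) = 2 + 0 = 2)
v(V, x) = 2750 - 55*V (v(V, x) = (-47 + (-4 - 4))*(V - 50) = (-47 - 8)*(-50 + V) = -55*(-50 + V) = 2750 - 55*V)
S(X) = sqrt(100 + X)
sqrt(v(25, b(2)) + S(-28)) = sqrt((2750 - 55*25) + sqrt(100 - 28)) = sqrt((2750 - 1375) + sqrt(72)) = sqrt(1375 + 6*sqrt(2))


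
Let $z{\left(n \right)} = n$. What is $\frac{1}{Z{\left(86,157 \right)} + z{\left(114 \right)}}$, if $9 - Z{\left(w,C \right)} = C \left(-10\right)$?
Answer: $\frac{1}{1693} \approx 0.00059067$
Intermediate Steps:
$Z{\left(w,C \right)} = 9 + 10 C$ ($Z{\left(w,C \right)} = 9 - C \left(-10\right) = 9 - - 10 C = 9 + 10 C$)
$\frac{1}{Z{\left(86,157 \right)} + z{\left(114 \right)}} = \frac{1}{\left(9 + 10 \cdot 157\right) + 114} = \frac{1}{\left(9 + 1570\right) + 114} = \frac{1}{1579 + 114} = \frac{1}{1693}$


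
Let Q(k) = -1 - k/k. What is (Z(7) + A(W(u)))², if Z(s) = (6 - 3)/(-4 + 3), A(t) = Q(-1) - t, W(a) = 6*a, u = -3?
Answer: 169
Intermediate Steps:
Q(k) = -2 (Q(k) = -1 - 1*1 = -1 - 1 = -2)
A(t) = -2 - t
Z(s) = -3 (Z(s) = 3/(-1) = 3*(-1) = -3)
(Z(7) + A(W(u)))² = (-3 + (-2 - 6*(-3)))² = (-3 + (-2 - 1*(-18)))² = (-3 + (-2 + 18))² = (-3 + 16)² = 13² = 169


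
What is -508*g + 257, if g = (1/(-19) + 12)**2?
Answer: -26083955/361 ≈ -72255.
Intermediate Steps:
g = 51529/361 (g = (-1/19 + 12)**2 = (227/19)**2 = 51529/361 ≈ 142.74)
-508*g + 257 = -508*51529/361 + 257 = -26176732/361 + 257 = -26083955/361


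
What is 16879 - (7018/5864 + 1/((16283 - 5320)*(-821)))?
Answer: 445402300605869/26389826636 ≈ 16878.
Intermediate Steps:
16879 - (7018/5864 + 1/((16283 - 5320)*(-821))) = 16879 - (7018*(1/5864) - 1/821/10963) = 16879 - (3509/2932 + (1/10963)*(-1/821)) = 16879 - (3509/2932 - 1/9000623) = 16879 - 1*31583183175/26389826636 = 16879 - 31583183175/26389826636 = 445402300605869/26389826636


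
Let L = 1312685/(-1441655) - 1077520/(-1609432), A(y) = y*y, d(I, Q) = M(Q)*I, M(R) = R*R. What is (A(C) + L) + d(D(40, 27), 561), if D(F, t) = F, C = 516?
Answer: 745674513218922171/58006142249 ≈ 1.2855e+7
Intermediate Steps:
M(R) = R**2
d(I, Q) = I*Q**2 (d(I, Q) = Q**2*I = I*Q**2)
A(y) = y**2
L = -13981628733/58006142249 (L = 1312685*(-1/1441655) - 1077520*(-1/1609432) = -262537/288331 + 134690/201179 = -13981628733/58006142249 ≈ -0.24104)
(A(C) + L) + d(D(40, 27), 561) = (516**2 - 13981628733/58006142249) + 40*561**2 = (266256 - 13981628733/58006142249) + 40*314721 = 15444469429021011/58006142249 + 12588840 = 745674513218922171/58006142249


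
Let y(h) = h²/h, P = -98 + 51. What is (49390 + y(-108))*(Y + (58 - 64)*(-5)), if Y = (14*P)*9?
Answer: -290369544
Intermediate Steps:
P = -47
y(h) = h
Y = -5922 (Y = (14*(-47))*9 = -658*9 = -5922)
(49390 + y(-108))*(Y + (58 - 64)*(-5)) = (49390 - 108)*(-5922 + (58 - 64)*(-5)) = 49282*(-5922 - 6*(-5)) = 49282*(-5922 + 30) = 49282*(-5892) = -290369544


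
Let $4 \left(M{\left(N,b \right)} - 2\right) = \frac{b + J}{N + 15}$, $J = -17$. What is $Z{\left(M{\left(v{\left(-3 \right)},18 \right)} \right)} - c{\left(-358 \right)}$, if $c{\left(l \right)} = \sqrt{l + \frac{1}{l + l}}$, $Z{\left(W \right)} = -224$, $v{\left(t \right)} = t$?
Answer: $-224 - \frac{3 i \sqrt{5098099}}{358} \approx -224.0 - 18.921 i$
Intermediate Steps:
$M{\left(N,b \right)} = 2 + \frac{-17 + b}{4 \left(15 + N\right)}$ ($M{\left(N,b \right)} = 2 + \frac{\left(b - 17\right) \frac{1}{N + 15}}{4} = 2 + \frac{\left(-17 + b\right) \frac{1}{15 + N}}{4} = 2 + \frac{\frac{1}{15 + N} \left(-17 + b\right)}{4} = 2 + \frac{-17 + b}{4 \left(15 + N\right)}$)
$c{\left(l \right)} = \sqrt{l + \frac{1}{2 l}}$
$Z{\left(M{\left(v{\left(-3 \right)},18 \right)} \right)} - c{\left(-358 \right)} = -224 - \frac{\sqrt{\frac{2}{-358} + 4 \left(-358\right)}}{2} = -224 - \frac{\sqrt{2 \left(- \frac{1}{358}\right) - 1432}}{2} = -224 - \frac{\sqrt{- \frac{1}{179} - 1432}}{2} = -224 - \frac{\sqrt{- \frac{256329}{179}}}{2} = -224 - \frac{\frac{3}{179} i \sqrt{5098099}}{2} = -224 - \frac{3 i \sqrt{5098099}}{358}$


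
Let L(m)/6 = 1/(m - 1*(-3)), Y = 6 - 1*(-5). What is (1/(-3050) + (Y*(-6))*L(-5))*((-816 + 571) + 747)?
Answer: 151578649/1525 ≈ 99396.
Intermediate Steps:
Y = 11 (Y = 6 + 5 = 11)
L(m) = 6/(3 + m) (L(m) = 6/(m - 1*(-3)) = 6/(m + 3) = 6/(3 + m))
(1/(-3050) + (Y*(-6))*L(-5))*((-816 + 571) + 747) = (1/(-3050) + (11*(-6))*(6/(3 - 5)))*((-816 + 571) + 747) = (-1/3050 - 396/(-2))*(-245 + 747) = (-1/3050 - 396*(-1)/2)*502 = (-1/3050 - 66*(-3))*502 = (-1/3050 + 198)*502 = (603899/3050)*502 = 151578649/1525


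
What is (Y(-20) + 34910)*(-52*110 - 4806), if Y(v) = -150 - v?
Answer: -366094280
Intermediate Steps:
(Y(-20) + 34910)*(-52*110 - 4806) = ((-150 - 1*(-20)) + 34910)*(-52*110 - 4806) = ((-150 + 20) + 34910)*(-5720 - 4806) = (-130 + 34910)*(-10526) = 34780*(-10526) = -366094280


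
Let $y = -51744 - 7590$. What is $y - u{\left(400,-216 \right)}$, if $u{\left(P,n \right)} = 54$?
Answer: $-59388$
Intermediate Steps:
$y = -59334$
$y - u{\left(400,-216 \right)} = -59334 - 54 = -59388$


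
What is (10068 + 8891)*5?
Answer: 94795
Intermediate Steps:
(10068 + 8891)*5 = 18959*5 = 94795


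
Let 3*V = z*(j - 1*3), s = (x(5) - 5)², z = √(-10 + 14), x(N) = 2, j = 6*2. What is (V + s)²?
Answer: 225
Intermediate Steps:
j = 12
z = 2 (z = √4 = 2)
s = 9 (s = (2 - 5)² = (-3)² = 9)
V = 6 (V = (2*(12 - 1*3))/3 = (2*(12 - 3))/3 = (2*9)/3 = (⅓)*18 = 6)
(V + s)² = (6 + 9)² = 15² = 225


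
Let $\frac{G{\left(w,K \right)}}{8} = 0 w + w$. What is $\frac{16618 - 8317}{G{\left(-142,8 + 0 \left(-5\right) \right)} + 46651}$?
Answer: $\frac{8301}{45515} \approx 0.18238$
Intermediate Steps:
$G{\left(w,K \right)} = 8 w$ ($G{\left(w,K \right)} = 8 \left(0 w + w\right) = 8 \left(0 + w\right) = 8 w$)
$\frac{16618 - 8317}{G{\left(-142,8 + 0 \left(-5\right) \right)} + 46651} = \frac{16618 - 8317}{8 \left(-142\right) + 46651} = \frac{8301}{-1136 + 46651} = \frac{8301}{45515}$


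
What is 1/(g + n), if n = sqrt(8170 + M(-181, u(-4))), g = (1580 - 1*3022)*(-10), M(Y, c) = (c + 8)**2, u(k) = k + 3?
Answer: 14420/207928181 - sqrt(8219)/207928181 ≈ 6.8915e-5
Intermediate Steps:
u(k) = 3 + k
M(Y, c) = (8 + c)**2
g = 14420 (g = (1580 - 3022)*(-10) = -1442*(-10) = 14420)
n = sqrt(8219) (n = sqrt(8170 + (8 + (3 - 4))**2) = sqrt(8170 + (8 - 1)**2) = sqrt(8170 + 7**2) = sqrt(8170 + 49) = sqrt(8219) ≈ 90.659)
1/(g + n) = 1/(14420 + sqrt(8219))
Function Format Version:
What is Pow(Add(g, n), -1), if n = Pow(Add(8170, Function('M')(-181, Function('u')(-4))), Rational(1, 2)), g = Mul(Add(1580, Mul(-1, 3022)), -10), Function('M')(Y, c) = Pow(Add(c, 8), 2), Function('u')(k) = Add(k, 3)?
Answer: Add(Rational(14420, 207928181), Mul(Rational(-1, 207928181), Pow(8219, Rational(1, 2)))) ≈ 6.8915e-5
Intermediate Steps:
Function('u')(k) = Add(3, k)
Function('M')(Y, c) = Pow(Add(8, c), 2)
g = 14420 (g = Mul(Add(1580, -3022), -10) = Mul(-1442, -10) = 14420)
n = Pow(8219, Rational(1, 2)) (n = Pow(Add(8170, Pow(Add(8, Add(3, -4)), 2)), Rational(1, 2)) = Pow(Add(8170, Pow(Add(8, -1), 2)), Rational(1, 2)) = Pow(Add(8170, Pow(7, 2)), Rational(1, 2)) = Pow(Add(8170, 49), Rational(1, 2)) = Pow(8219, Rational(1, 2)) ≈ 90.659)
Pow(Add(g, n), -1) = Pow(Add(14420, Pow(8219, Rational(1, 2))), -1)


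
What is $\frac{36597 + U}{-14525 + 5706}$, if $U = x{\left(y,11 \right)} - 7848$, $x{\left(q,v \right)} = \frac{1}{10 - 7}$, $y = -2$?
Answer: $- \frac{86248}{26457} \approx -3.2599$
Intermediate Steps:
$x{\left(q,v \right)} = \frac{1}{3}$
$U = - \frac{23543}{3}$ ($U = \frac{1}{3} - 7848 = - \frac{23543}{3} \approx -7847.7$)
$\frac{36597 + U}{-14525 + 5706} = \frac{36597 - \frac{23543}{3}}{-14525 + 5706} = \frac{86248}{3 \left(-8819\right)} = \frac{86248}{3} \left(- \frac{1}{8819}\right) = - \frac{86248}{26457}$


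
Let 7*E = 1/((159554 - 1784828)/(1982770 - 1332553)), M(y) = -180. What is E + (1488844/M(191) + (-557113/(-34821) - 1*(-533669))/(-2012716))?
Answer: -458014773594560245556/55371447135409545 ≈ -8271.7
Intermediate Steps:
E = -216739/3792306 (E = 1/(7*(((159554 - 1784828)/(1982770 - 1332553)))) = 1/(7*((-1625274/650217))) = 1/(7*((-1625274*1/650217))) = 1/(7*(-541758/216739)) = (⅐)*(-216739/541758) = -216739/3792306 ≈ -0.057152)
E + (1488844/M(191) + (-557113/(-34821) - 1*(-533669))/(-2012716)) = -216739/3792306 + (1488844/(-180) + (-557113/(-34821) - 1*(-533669))/(-2012716)) = -216739/3792306 + (1488844*(-1/180) + (-557113*(-1/34821) + 533669)*(-1/2012716)) = -216739/3792306 + (-372211/45 + (557113/34821 + 533669)*(-1/2012716)) = -216739/3792306 + (-372211/45 + (18583445362/34821)*(-1/2012716)) = -216739/3792306 + (-372211/45 - 9291722681/35042391918) = -216739/3792306 - 1449286873967927/175211959590 = -458014773594560245556/55371447135409545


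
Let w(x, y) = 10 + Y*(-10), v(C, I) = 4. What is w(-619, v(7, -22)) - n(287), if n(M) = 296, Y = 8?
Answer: -366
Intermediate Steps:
w(x, y) = -70 (w(x, y) = 10 + 8*(-10) = 10 - 80 = -70)
w(-619, v(7, -22)) - n(287) = -70 - 1*296 = -70 - 296 = -366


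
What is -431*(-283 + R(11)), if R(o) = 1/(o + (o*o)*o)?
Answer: 163687335/1342 ≈ 1.2197e+5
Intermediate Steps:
R(o) = 1/(o + o**3) (R(o) = 1/(o + o**2*o) = 1/(o + o**3))
-431*(-283 + R(11)) = -431*(-283 + 1/(11 + 11**3)) = -431*(-283 + 1/(11 + 1331)) = -431*(-283 + 1/1342) = -431*(-379785/1342) = 163687335/1342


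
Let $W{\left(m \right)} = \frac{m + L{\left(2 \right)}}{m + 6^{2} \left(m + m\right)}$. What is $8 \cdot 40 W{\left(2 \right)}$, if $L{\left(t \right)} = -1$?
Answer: $\frac{160}{73} \approx 2.1918$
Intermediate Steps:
$W{\left(m \right)} = \frac{-1 + m}{73 m}$ ($W{\left(m \right)} = \frac{m - 1}{m + 6^{2} \left(m + m\right)} = \frac{-1 + m}{m + 36 \cdot 2 m} = \frac{-1 + m}{m + 72 m} = \frac{-1 + m}{73 m}$)
$8 \cdot 40 W{\left(2 \right)} = 8 \cdot 40 \frac{-1 + 2}{73 \cdot 2} = 320 \cdot \frac{1}{73} \cdot \frac{1}{2} \cdot 1 = 320 \cdot \frac{1}{146} = \frac{160}{73}$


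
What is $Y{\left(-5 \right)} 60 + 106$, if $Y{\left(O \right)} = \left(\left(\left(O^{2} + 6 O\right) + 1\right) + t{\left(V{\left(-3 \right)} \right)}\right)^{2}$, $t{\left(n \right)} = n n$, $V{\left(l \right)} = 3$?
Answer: $1606$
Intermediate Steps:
$t{\left(n \right)} = n^{2}$
$Y{\left(O \right)} = \left(10 + O^{2} + 6 O\right)^{2}$ ($Y{\left(O \right)} = \left(\left(\left(O^{2} + 6 O\right) + 1\right) + 3^{2}\right)^{2} = \left(\left(1 + O^{2} + 6 O\right) + 9\right)^{2} = \left(10 + O^{2} + 6 O\right)^{2}$)
$Y{\left(-5 \right)} 60 + 106 = \left(10 + \left(-5\right)^{2} + 6 \left(-5\right)\right)^{2} \cdot 60 + 106 = \left(10 + 25 - 30\right)^{2} \cdot 60 + 106 = 5^{2} \cdot 60 + 106 = 25 \cdot 60 + 106 = 1500 + 106 = 1606$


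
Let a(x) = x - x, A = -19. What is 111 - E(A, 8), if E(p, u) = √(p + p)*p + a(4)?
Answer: 111 + 19*I*√38 ≈ 111.0 + 117.12*I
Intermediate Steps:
a(x) = 0
E(p, u) = √2*p^(3/2) (E(p, u) = √(p + p)*p + 0 = √(2*p)*p + 0 = (√2*√p)*p + 0 = √2*p^(3/2) + 0 = √2*p^(3/2))
111 - E(A, 8) = 111 - √2*(-19)^(3/2) = 111 - √2*(-19*I*√19) = 111 - (-19)*I*√38 = 111 + 19*I*√38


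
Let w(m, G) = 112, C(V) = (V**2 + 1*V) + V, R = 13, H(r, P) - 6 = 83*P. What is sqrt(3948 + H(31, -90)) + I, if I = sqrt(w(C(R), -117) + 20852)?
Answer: 2*sqrt(5241) + 2*I*sqrt(879) ≈ 144.79 + 59.296*I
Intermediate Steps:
H(r, P) = 6 + 83*P
C(V) = V**2 + 2*V (C(V) = (V**2 + V) + V = (V + V**2) + V = V**2 + 2*V)
I = 2*sqrt(5241) (I = sqrt(112 + 20852) = sqrt(20964) = 2*sqrt(5241) ≈ 144.79)
sqrt(3948 + H(31, -90)) + I = sqrt(3948 + (6 + 83*(-90))) + 2*sqrt(5241) = sqrt(3948 + (6 - 7470)) + 2*sqrt(5241) = sqrt(3948 - 7464) + 2*sqrt(5241) = sqrt(-3516) + 2*sqrt(5241) = 2*I*sqrt(879) + 2*sqrt(5241) = 2*sqrt(5241) + 2*I*sqrt(879)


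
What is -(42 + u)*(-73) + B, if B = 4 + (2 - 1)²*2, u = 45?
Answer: 6357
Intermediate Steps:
B = 6 (B = 4 + 1²*2 = 4 + 1*2 = 4 + 2 = 6)
-(42 + u)*(-73) + B = -(42 + 45)*(-73) + 6 = -1*87*(-73) + 6 = -87*(-73) + 6 = 6351 + 6 = 6357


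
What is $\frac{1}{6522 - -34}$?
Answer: $\frac{1}{6556} \approx 0.00015253$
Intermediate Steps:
$\frac{1}{6522 - -34} = \frac{1}{6522 + \left(-1415 + 1449\right)} = \frac{1}{6522 + 34} = \frac{1}{6556}$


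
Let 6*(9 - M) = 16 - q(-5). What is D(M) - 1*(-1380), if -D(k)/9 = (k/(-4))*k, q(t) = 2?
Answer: 1480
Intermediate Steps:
M = 20/3 (M = 9 - (16 - 1*2)/6 = 9 - (16 - 2)/6 = 9 - ⅙*14 = 9 - 7/3 = 20/3 ≈ 6.6667)
D(k) = 9*k²/4 (D(k) = -9*k/(-4)*k = -9*k*(-¼)*k = -9*(-k/4)*k = -(-9)*k²/4 = 9*k²/4)
D(M) - 1*(-1380) = 9*(20/3)²/4 - 1*(-1380) = (9/4)*(400/9) + 1380 = 100 + 1380 = 1480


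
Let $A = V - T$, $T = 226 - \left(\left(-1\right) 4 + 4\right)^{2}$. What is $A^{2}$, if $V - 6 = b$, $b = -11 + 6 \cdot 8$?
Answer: $33489$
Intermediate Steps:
$b = 37$ ($b = -11 + 48 = 37$)
$V = 43$ ($V = 6 + 37 = 43$)
$T = 226$ ($T = 226 - \left(-4 + 4\right)^{2} = 226 - 0^{2} = 226 - 0 = 226 + 0 = 226$)
$A = -183$ ($A = 43 - 226 = -183$)
$A^{2} = \left(-183\right)^{2} = 33489$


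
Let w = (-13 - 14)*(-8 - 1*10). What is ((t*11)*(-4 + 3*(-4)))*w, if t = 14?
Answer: -1197504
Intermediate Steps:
w = 486 (w = -27*(-8 - 10) = -27*(-18) = 486)
((t*11)*(-4 + 3*(-4)))*w = ((14*11)*(-4 + 3*(-4)))*486 = (154*(-4 - 12))*486 = (154*(-16))*486 = -2464*486 = -1197504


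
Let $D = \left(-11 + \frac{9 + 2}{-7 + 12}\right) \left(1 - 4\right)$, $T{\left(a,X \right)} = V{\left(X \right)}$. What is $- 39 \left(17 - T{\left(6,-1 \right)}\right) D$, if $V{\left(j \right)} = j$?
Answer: $- \frac{92664}{5} \approx -18533.0$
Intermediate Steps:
$T{\left(a,X \right)} = X$
$D = \frac{132}{5}$ ($D = \left(-11 + \frac{11}{5}\right) \left(-3\right) = \left(- \frac{44}{5}\right) \left(-3\right) = \frac{132}{5} \approx 26.4$)
$- 39 \left(17 - T{\left(6,-1 \right)}\right) D = - 39 \left(17 - -1\right) \frac{132}{5} = - 39 \left(17 + 1\right) \frac{132}{5} = \left(-39\right) 18 \cdot \frac{132}{5} = \left(-702\right) \frac{132}{5} = - \frac{92664}{5}$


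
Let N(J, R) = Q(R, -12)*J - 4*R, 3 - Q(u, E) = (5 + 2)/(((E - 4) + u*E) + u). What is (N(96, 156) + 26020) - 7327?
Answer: 7948749/433 ≈ 18357.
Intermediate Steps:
Q(u, E) = 3 - 7/(-4 + E + u + E*u) (Q(u, E) = 3 - (5 + 2)/(((E - 4) + u*E) + u) = 3 - 7/(((-4 + E) + E*u) + u) = 3 - 7/((-4 + E + E*u) + u) = 3 - 7/(-4 + E + u + E*u))
N(J, R) = -4*R + J*(-55 - 33*R)/(-16 - 11*R) (N(J, R) = ((-19 + 3*(-12) + 3*R + 3*(-12)*R)/(-4 - 12 + R - 12*R))*J - 4*R = ((-19 - 36 + 3*R - 36*R)/(-16 - 11*R))*J - 4*R = ((-55 - 33*R)/(-16 - 11*R))*J - 4*R = J*(-55 - 33*R)/(-16 - 11*R) - 4*R = -4*R + J*(-55 - 33*R)/(-16 - 11*R))
(N(96, 156) + 26020) - 7327 = ((-4*156*(16 + 11*156) + 11*96*(5 + 3*156))/(16 + 11*156) + 26020) - 7327 = ((-4*156*(16 + 1716) + 11*96*(5 + 468))/(16 + 1716) + 26020) - 7327 = ((-4*156*1732 + 11*96*473)/1732 + 26020) - 7327 = ((-1080768 + 499488)/1732 + 26020) - 7327 = ((1/1732)*(-581280) + 26020) - 7327 = (-145320/433 + 26020) - 7327 = 11121340/433 - 7327 = 7948749/433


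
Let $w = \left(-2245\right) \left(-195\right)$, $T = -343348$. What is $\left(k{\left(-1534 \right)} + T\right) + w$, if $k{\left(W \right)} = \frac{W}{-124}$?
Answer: $\frac{5855241}{62} \approx 94439.0$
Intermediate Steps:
$w = 437775$
$k{\left(W \right)} = - \frac{W}{124}$ ($k{\left(W \right)} = W \left(- \frac{1}{124}\right) = - \frac{W}{124}$)
$\left(k{\left(-1534 \right)} + T\right) + w = \left(\left(- \frac{1}{124}\right) \left(-1534\right) - 343348\right) + 437775 = \left(\frac{767}{62} - 343348\right) + 437775 = - \frac{21286809}{62} + 437775 = \frac{5855241}{62}$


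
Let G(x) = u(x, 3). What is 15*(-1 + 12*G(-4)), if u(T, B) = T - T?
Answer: -15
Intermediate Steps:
u(T, B) = 0
G(x) = 0
15*(-1 + 12*G(-4)) = 15*(-1 + 12*0) = 15*(-1 + 0) = 15*(-1) = -15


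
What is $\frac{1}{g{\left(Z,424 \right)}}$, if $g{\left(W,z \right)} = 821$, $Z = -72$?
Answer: $\frac{1}{821} \approx 0.001218$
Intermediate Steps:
$\frac{1}{g{\left(Z,424 \right)}} = \frac{1}{821}$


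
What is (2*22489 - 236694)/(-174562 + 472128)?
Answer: -95858/148783 ≈ -0.64428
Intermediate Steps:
(2*22489 - 236694)/(-174562 + 472128) = (44978 - 236694)/297566 = -191716*1/297566 = -95858/148783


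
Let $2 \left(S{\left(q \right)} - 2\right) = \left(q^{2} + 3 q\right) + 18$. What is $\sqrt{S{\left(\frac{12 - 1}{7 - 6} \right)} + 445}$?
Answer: $\sqrt{533} \approx 23.087$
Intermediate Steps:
$S{\left(q \right)} = 11 + \frac{q^{2}}{2} + \frac{3 q}{2}$ ($S{\left(q \right)} = 2 + \frac{\left(q^{2} + 3 q\right) + 18}{2} = 2 + \frac{18 + q^{2} + 3 q}{2} = 2 + \left(9 + \frac{q^{2}}{2} + \frac{3 q}{2}\right) = 11 + \frac{q^{2}}{2} + \frac{3 q}{2}$)
$\sqrt{S{\left(\frac{12 - 1}{7 - 6} \right)} + 445} = \sqrt{\left(11 + \frac{\left(\frac{12 - 1}{7 - 6}\right)^{2}}{2} + \frac{3 \frac{12 - 1}{7 - 6}}{2}\right) + 445} = \sqrt{\left(11 + \frac{\left(\frac{11}{1}\right)^{2}}{2} + \frac{3 \cdot \frac{11}{1}}{2}\right) + 445} = \sqrt{\left(11 + \frac{\left(11 \cdot 1\right)^{2}}{2} + \frac{3 \cdot 11 \cdot 1}{2}\right) + 445} = \sqrt{\left(11 + \frac{11^{2}}{2} + \frac{3}{2} \cdot 11\right) + 445} = \sqrt{\left(11 + \frac{1}{2} \cdot 121 + \frac{33}{2}\right) + 445} = \sqrt{\left(11 + \frac{121}{2} + \frac{33}{2}\right) + 445} = \sqrt{88 + 445} = \sqrt{533}$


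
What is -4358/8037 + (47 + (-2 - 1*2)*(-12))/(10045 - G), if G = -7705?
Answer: -15318197/28531350 ≈ -0.53689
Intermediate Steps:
-4358/8037 + (47 + (-2 - 1*2)*(-12))/(10045 - G) = -4358/8037 + (47 + (-2 - 1*2)*(-12))/(10045 - 1*(-7705)) = -4358*1/8037 + (47 + (-2 - 2)*(-12))/(10045 + 7705) = -4358/8037 + (47 - 4*(-12))/17750 = -4358/8037 + (47 + 48)*(1/17750) = -4358/8037 + 95*(1/17750) = -4358/8037 + 19/3550 = -15318197/28531350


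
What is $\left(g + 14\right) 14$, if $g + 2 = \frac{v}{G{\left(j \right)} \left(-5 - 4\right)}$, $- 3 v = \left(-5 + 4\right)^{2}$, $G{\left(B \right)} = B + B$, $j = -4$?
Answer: $\frac{18137}{108} \approx 167.94$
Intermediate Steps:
$G{\left(B \right)} = 2 B$
$v = - \frac{1}{3}$ ($v = - \frac{\left(-5 + 4\right)^{2}}{3} = - \frac{\left(-1\right)^{2}}{3} = \left(- \frac{1}{3}\right) 1 = - \frac{1}{3} \approx -0.33333$)
$g = - \frac{433}{216}$ ($g = -2 - \frac{1}{3 \cdot 2 \left(-4\right) \left(-5 - 4\right)} = -2 - \frac{1}{3 \left(\left(-8\right) \left(-9\right)\right)} = -2 - \frac{1}{3 \cdot 72} = -2 - \frac{1}{216} = - \frac{433}{216} \approx -2.0046$)
$\left(g + 14\right) 14 = \left(- \frac{433}{216} + 14\right) 14 = \frac{2591}{216} \cdot 14 = \frac{18137}{108}$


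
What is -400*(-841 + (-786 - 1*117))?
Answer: 697600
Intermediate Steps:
-400*(-841 + (-786 - 1*117)) = -400*(-841 + (-786 - 117)) = -400*(-841 - 903) = -400*(-1744) = 697600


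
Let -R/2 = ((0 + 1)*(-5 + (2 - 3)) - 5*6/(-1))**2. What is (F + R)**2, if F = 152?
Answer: 1000000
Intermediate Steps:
R = -1152 (R = -2*((0 + 1)*(-5 + (2 - 3)) - 5*6/(-1))**2 = -2*(1*(-5 - 1) - 30*(-1))**2 = -2*(1*(-6) + 30)**2 = -2*(-6 + 30)**2 = -2*24**2 = -2*576 = -1152)
(F + R)**2 = (152 - 1152)**2 = (-1000)**2 = 1000000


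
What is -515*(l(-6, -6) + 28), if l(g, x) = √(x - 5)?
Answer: -14420 - 515*I*√11 ≈ -14420.0 - 1708.1*I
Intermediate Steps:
l(g, x) = √(-5 + x)
-515*(l(-6, -6) + 28) = -515*(√(-5 - 6) + 28) = -515*(√(-11) + 28) = -515*(I*√11 + 28) = -515*(28 + I*√11) = -103*(140 + 5*I*√11) = -14420 - 515*I*√11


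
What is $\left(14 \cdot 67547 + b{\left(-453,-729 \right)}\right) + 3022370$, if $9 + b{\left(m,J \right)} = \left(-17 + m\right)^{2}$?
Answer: $4188919$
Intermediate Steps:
$b{\left(m,J \right)} = -9 + \left(-17 + m\right)^{2}$
$\left(14 \cdot 67547 + b{\left(-453,-729 \right)}\right) + 3022370 = \left(14 \cdot 67547 - \left(9 - \left(-17 - 453\right)^{2}\right)\right) + 3022370 = \left(945658 - \left(9 - \left(-470\right)^{2}\right)\right) + 3022370 = \left(945658 + \left(-9 + 220900\right)\right) + 3022370 = \left(945658 + 220891\right) + 3022370 = 1166549 + 3022370 = 4188919$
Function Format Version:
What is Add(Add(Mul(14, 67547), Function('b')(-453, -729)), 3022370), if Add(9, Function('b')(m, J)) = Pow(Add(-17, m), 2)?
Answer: 4188919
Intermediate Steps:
Function('b')(m, J) = Add(-9, Pow(Add(-17, m), 2))
Add(Add(Mul(14, 67547), Function('b')(-453, -729)), 3022370) = Add(Add(Mul(14, 67547), Add(-9, Pow(Add(-17, -453), 2))), 3022370) = Add(Add(945658, Add(-9, Pow(-470, 2))), 3022370) = Add(Add(945658, Add(-9, 220900)), 3022370) = Add(Add(945658, 220891), 3022370) = Add(1166549, 3022370) = 4188919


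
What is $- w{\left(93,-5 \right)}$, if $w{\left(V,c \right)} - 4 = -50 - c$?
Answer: $41$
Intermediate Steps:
$w{\left(V,c \right)} = -46 - c$ ($w{\left(V,c \right)} = 4 - \left(50 + c\right) = -46 - c$)
$- w{\left(93,-5 \right)} = - (-46 - -5) = - (-46 + 5) = \left(-1\right) \left(-41\right) = 41$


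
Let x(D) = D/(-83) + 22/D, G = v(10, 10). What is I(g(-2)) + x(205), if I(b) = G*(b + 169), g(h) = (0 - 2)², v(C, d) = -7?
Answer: -20645364/17015 ≈ -1213.4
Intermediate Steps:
G = -7
x(D) = 22/D - D/83 (x(D) = D*(-1/83) + 22/D = -D/83 + 22/D = 22/D - D/83)
g(h) = 4 (g(h) = (-2)² = 4)
I(b) = -1183 - 7*b (I(b) = -7*(b + 169) = -7*(169 + b) = -1183 - 7*b)
I(g(-2)) + x(205) = (-1183 - 7*4) + (22/205 - 1/83*205) = (-1183 - 28) + (22*(1/205) - 205/83) = -1211 + (22/205 - 205/83) = -1211 - 40199/17015 = -20645364/17015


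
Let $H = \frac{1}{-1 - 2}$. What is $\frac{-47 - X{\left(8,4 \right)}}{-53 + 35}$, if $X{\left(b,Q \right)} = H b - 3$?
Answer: $\frac{62}{27} \approx 2.2963$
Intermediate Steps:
$H = - \frac{1}{3}$ ($H = \frac{1}{-3} = - \frac{1}{3} \approx -0.33333$)
$X{\left(b,Q \right)} = -3 - \frac{b}{3}$ ($X{\left(b,Q \right)} = - \frac{b}{3} - 3 = -3 - \frac{b}{3}$)
$\frac{-47 - X{\left(8,4 \right)}}{-53 + 35} = \frac{-47 - \left(-3 - \frac{8}{3}\right)}{-53 + 35} = \frac{-47 - \left(-3 - \frac{8}{3}\right)}{-18} = - \frac{-47 - - \frac{17}{3}}{18} = - \frac{-47 + \frac{17}{3}}{18} = \left(- \frac{1}{18}\right) \left(- \frac{124}{3}\right) = \frac{62}{27}$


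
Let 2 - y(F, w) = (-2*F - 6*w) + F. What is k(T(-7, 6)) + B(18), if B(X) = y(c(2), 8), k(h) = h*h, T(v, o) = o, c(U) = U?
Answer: 88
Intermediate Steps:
y(F, w) = 2 + F + 6*w (y(F, w) = 2 - ((-2*F - 6*w) + F) = 2 - ((-6*w - 2*F) + F) = 2 - (-F - 6*w) = 2 + (F + 6*w) = 2 + F + 6*w)
k(h) = h²
B(X) = 52 (B(X) = 2 + 2 + 6*8 = 2 + 2 + 48 = 52)
k(T(-7, 6)) + B(18) = 6² + 52 = 36 + 52 = 88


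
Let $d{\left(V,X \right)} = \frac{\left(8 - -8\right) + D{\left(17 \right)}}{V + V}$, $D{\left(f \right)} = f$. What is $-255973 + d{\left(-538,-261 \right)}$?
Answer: $- \frac{275426981}{1076} \approx -2.5597 \cdot 10^{5}$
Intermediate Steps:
$d{\left(V,X \right)} = \frac{33}{2 V}$ ($d{\left(V,X \right)} = \frac{\left(8 - -8\right) + 17}{V + V} = \frac{\left(8 + 8\right) + 17}{2 V} = \left(16 + 17\right) \frac{1}{2 V} = 33 \frac{1}{2 V} = \frac{33}{2 V}$)
$-255973 + d{\left(-538,-261 \right)} = -255973 + \frac{33}{2 \left(-538\right)} = -255973 + \frac{33}{2} \left(- \frac{1}{538}\right) = -255973 - \frac{33}{1076} = - \frac{275426981}{1076}$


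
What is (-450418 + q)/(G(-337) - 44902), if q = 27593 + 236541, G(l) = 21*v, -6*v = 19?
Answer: 372568/89937 ≈ 4.1425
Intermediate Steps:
v = -19/6 (v = -1/6*19 = -19/6 ≈ -3.1667)
G(l) = -133/2 (G(l) = 21*(-19/6) = -133/2)
q = 264134
(-450418 + q)/(G(-337) - 44902) = (-450418 + 264134)/(-133/2 - 44902) = -186284/(-89937/2) = -186284*(-2/89937) = 372568/89937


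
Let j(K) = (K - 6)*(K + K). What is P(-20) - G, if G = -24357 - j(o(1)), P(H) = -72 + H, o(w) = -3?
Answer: 24319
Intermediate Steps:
j(K) = 2*K*(-6 + K) (j(K) = (-6 + K)*(2*K) = 2*K*(-6 + K))
G = -24411 (G = -24357 - 2*(-3)*(-6 - 3) = -24357 - 2*(-3)*(-9) = -24357 - 1*54 = -24357 - 54 = -24411)
P(-20) - G = (-72 - 20) - 1*(-24411) = -92 + 24411 = 24319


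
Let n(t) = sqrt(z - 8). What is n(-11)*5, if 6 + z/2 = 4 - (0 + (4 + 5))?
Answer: 5*I*sqrt(30) ≈ 27.386*I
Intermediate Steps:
z = -22 (z = -12 + 2*(4 - (0 + (4 + 5))) = -12 + 2*(4 - (0 + 9)) = -12 + 2*(4 - 1*9) = -12 + 2*(4 - 9) = -12 + 2*(-5) = -12 - 10 = -22)
n(t) = I*sqrt(30) (n(t) = sqrt(-22 - 8) = sqrt(-30) = I*sqrt(30))
n(-11)*5 = (I*sqrt(30))*5 = 5*I*sqrt(30)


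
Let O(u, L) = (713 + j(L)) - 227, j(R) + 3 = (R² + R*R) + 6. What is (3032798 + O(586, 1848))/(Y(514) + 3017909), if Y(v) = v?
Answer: 9863495/3018423 ≈ 3.2678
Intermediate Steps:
j(R) = 3 + 2*R² (j(R) = -3 + ((R² + R*R) + 6) = -3 + ((R² + R²) + 6) = -3 + (2*R² + 6) = -3 + (6 + 2*R²) = 3 + 2*R²)
O(u, L) = 489 + 2*L² (O(u, L) = (713 + (3 + 2*L²)) - 227 = (716 + 2*L²) - 227 = 489 + 2*L²)
(3032798 + O(586, 1848))/(Y(514) + 3017909) = (3032798 + (489 + 2*1848²))/(514 + 3017909) = (3032798 + (489 + 2*3415104))/3018423 = (3032798 + (489 + 6830208))*(1/3018423) = (3032798 + 6830697)*(1/3018423) = 9863495*(1/3018423) = 9863495/3018423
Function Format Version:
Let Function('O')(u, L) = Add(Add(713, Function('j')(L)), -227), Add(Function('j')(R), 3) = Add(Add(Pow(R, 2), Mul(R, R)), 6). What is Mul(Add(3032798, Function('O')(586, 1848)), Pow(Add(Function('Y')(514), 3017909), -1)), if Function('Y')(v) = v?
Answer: Rational(9863495, 3018423) ≈ 3.2678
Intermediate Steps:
Function('j')(R) = Add(3, Mul(2, Pow(R, 2))) (Function('j')(R) = Add(-3, Add(Add(Pow(R, 2), Mul(R, R)), 6)) = Add(-3, Add(Add(Pow(R, 2), Pow(R, 2)), 6)) = Add(-3, Add(Mul(2, Pow(R, 2)), 6)) = Add(-3, Add(6, Mul(2, Pow(R, 2)))) = Add(3, Mul(2, Pow(R, 2))))
Function('O')(u, L) = Add(489, Mul(2, Pow(L, 2))) (Function('O')(u, L) = Add(Add(713, Add(3, Mul(2, Pow(L, 2)))), -227) = Add(Add(716, Mul(2, Pow(L, 2))), -227) = Add(489, Mul(2, Pow(L, 2))))
Mul(Add(3032798, Function('O')(586, 1848)), Pow(Add(Function('Y')(514), 3017909), -1)) = Mul(Add(3032798, Add(489, Mul(2, Pow(1848, 2)))), Pow(Add(514, 3017909), -1)) = Mul(Add(3032798, Add(489, Mul(2, 3415104))), Pow(3018423, -1)) = Mul(Add(3032798, Add(489, 6830208)), Rational(1, 3018423)) = Mul(Add(3032798, 6830697), Rational(1, 3018423)) = Mul(9863495, Rational(1, 3018423)) = Rational(9863495, 3018423)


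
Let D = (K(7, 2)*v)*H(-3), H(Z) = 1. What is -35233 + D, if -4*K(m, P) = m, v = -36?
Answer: -35170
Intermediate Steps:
K(m, P) = -m/4
D = 63 (D = (-1/4*7*(-36))*1 = -7/4*(-36)*1 = 63*1 = 63)
-35233 + D = -35233 + 63 = -35170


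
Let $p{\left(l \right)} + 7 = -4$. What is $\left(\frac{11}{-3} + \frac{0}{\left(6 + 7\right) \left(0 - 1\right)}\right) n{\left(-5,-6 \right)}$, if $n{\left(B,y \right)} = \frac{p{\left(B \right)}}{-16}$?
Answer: $- \frac{121}{48} \approx -2.5208$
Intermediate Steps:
$p{\left(l \right)} = -11$ ($p{\left(l \right)} = -7 - 4 = -11$)
$n{\left(B,y \right)} = \frac{11}{16}$ ($n{\left(B,y \right)} = - \frac{11}{-16} = \left(-11\right) \left(- \frac{1}{16}\right) = \frac{11}{16}$)
$\left(\frac{11}{-3} + \frac{0}{\left(6 + 7\right) \left(0 - 1\right)}\right) n{\left(-5,-6 \right)} = \left(\frac{11}{-3} + \frac{0}{\left(6 + 7\right) \left(0 - 1\right)}\right) \frac{11}{16} = \left(11 \left(- \frac{1}{3}\right) + \frac{0}{13 \left(-1\right)}\right) \frac{11}{16} = \left(- \frac{11}{3} + \frac{0}{-13}\right) \frac{11}{16} = \left(- \frac{11}{3} + 0 \left(- \frac{1}{13}\right)\right) \frac{11}{16} = \left(- \frac{11}{3} + 0\right) \frac{11}{16} = \left(- \frac{11}{3}\right) \frac{11}{16} = - \frac{121}{48}$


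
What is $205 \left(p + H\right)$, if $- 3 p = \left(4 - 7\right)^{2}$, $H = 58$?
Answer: $11275$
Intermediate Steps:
$p = -3$ ($p = - \frac{\left(4 - 7\right)^{2}}{3} = - \frac{\left(-3\right)^{2}}{3} = \left(- \frac{1}{3}\right) 9 = -3$)
$205 \left(p + H\right) = 205 \left(-3 + 58\right) = 205 \cdot 55 = 11275$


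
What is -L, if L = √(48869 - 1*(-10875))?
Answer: -4*√3734 ≈ -244.43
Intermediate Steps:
L = 4*√3734 (L = √(48869 + 10875) = √59744 = 4*√3734 ≈ 244.43)
-L = -4*√3734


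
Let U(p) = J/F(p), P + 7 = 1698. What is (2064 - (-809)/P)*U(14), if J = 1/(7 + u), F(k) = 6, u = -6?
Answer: 3491033/10146 ≈ 344.08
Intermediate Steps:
P = 1691 (P = -7 + 1698 = 1691)
J = 1 (J = 1/(7 - 6) = 1/1 = 1)
U(p) = ⅙ (U(p) = 1/6 = 1*(⅙) = ⅙)
(2064 - (-809)/P)*U(14) = (2064 - (-809)/1691)*(⅙) = (2064 - 1*(-809/1691))*(⅙) = (2064 + 809/1691)*(⅙) = (3491033/1691)*(⅙) = 3491033/10146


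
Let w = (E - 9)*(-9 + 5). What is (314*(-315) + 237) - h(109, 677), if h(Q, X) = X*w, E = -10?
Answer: -150125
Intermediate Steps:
w = 76 (w = (-10 - 9)*(-9 + 5) = -19*(-4) = 76)
h(Q, X) = 76*X (h(Q, X) = X*76 = 76*X)
(314*(-315) + 237) - h(109, 677) = (314*(-315) + 237) - 76*677 = (-98910 + 237) - 1*51452 = -98673 - 51452 = -150125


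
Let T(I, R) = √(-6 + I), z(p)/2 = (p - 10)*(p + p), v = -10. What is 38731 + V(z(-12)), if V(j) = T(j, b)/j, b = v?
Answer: 38731 + 5*√42/1056 ≈ 38731.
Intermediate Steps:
b = -10
z(p) = 4*p*(-10 + p) (z(p) = 2*((p - 10)*(p + p)) = 2*((-10 + p)*(2*p)) = 2*(2*p*(-10 + p)) = 4*p*(-10 + p))
V(j) = √(-6 + j)/j
38731 + V(z(-12)) = 38731 + √(-6 + 4*(-12)*(-10 - 12))/((4*(-12)*(-10 - 12))) = 38731 + √(-6 + 4*(-12)*(-22))/((4*(-12)*(-22))) = 38731 + √(-6 + 1056)/1056 = 38731 + √1050/1056 = 38731 + (5*√42)/1056 = 38731 + 5*√42/1056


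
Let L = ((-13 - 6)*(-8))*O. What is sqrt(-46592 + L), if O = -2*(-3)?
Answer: 4*I*sqrt(2855) ≈ 213.73*I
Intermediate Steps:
O = 6
L = 912 (L = ((-13 - 6)*(-8))*6 = -19*(-8)*6 = 152*6 = 912)
sqrt(-46592 + L) = sqrt(-46592 + 912) = sqrt(-45680) = 4*I*sqrt(2855)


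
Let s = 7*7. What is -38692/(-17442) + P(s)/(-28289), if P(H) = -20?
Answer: 32203142/14512257 ≈ 2.2190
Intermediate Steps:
s = 49
-38692/(-17442) + P(s)/(-28289) = -38692/(-17442) - 20/(-28289) = -38692*(-1/17442) - 20*(-1/28289) = 1138/513 + 20/28289 = 32203142/14512257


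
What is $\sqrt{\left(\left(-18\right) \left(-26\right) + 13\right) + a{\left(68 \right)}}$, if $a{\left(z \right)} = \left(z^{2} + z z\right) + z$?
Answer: $\sqrt{9797} \approx 98.98$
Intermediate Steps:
$a{\left(z \right)} = z + 2 z^{2}$ ($a{\left(z \right)} = \left(z^{2} + z^{2}\right) + z = 2 z^{2} + z = z + 2 z^{2}$)
$\sqrt{\left(\left(-18\right) \left(-26\right) + 13\right) + a{\left(68 \right)}} = \sqrt{\left(\left(-18\right) \left(-26\right) + 13\right) + 68 \left(1 + 2 \cdot 68\right)} = \sqrt{\left(468 + 13\right) + 68 \left(1 + 136\right)} = \sqrt{481 + 68 \cdot 137} = \sqrt{481 + 9316} = \sqrt{9797}$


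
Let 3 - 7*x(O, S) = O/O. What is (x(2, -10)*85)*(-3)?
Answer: -510/7 ≈ -72.857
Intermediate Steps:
x(O, S) = 2/7 (x(O, S) = 3/7 - O/(7*O) = 3/7 - ⅐*1 = 3/7 - ⅐ = 2/7)
(x(2, -10)*85)*(-3) = ((2/7)*85)*(-3) = (170/7)*(-3) = -510/7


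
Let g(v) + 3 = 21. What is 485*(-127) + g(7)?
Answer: -61577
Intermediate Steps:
g(v) = 18 (g(v) = -3 + 21 = 18)
485*(-127) + g(7) = 485*(-127) + 18 = -61595 + 18 = -61577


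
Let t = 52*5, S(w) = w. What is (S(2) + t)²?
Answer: 68644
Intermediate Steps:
t = 260
(S(2) + t)² = (2 + 260)² = 262² = 68644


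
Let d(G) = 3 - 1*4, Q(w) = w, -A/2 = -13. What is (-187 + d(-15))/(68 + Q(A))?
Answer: -2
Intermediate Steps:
A = 26 (A = -2*(-13) = 26)
d(G) = -1 (d(G) = 3 - 4 = -1)
(-187 + d(-15))/(68 + Q(A)) = (-187 - 1)/(68 + 26) = -188/94 = -188*1/94 = -2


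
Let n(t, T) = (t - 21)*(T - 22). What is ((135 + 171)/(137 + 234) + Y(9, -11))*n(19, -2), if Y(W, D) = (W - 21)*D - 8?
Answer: 2222880/371 ≈ 5991.6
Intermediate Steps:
Y(W, D) = -8 + D*(-21 + W) (Y(W, D) = (-21 + W)*D - 8 = D*(-21 + W) - 8 = -8 + D*(-21 + W))
n(t, T) = (-22 + T)*(-21 + t) (n(t, T) = (-21 + t)*(-22 + T) = (-22 + T)*(-21 + t))
((135 + 171)/(137 + 234) + Y(9, -11))*n(19, -2) = ((135 + 171)/(137 + 234) + (-8 - 21*(-11) - 11*9))*(462 - 22*19 - 21*(-2) - 2*19) = (306/371 + (-8 + 231 - 99))*(462 - 418 + 42 - 38) = (306*(1/371) + 124)*48 = (306/371 + 124)*48 = (46310/371)*48 = 2222880/371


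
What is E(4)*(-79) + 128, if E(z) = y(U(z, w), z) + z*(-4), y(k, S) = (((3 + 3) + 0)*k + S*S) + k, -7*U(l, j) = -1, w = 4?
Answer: 49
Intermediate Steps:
U(l, j) = ⅐ (U(l, j) = -⅐*(-1) = ⅐)
y(k, S) = S² + 7*k (y(k, S) = ((6 + 0)*k + S²) + k = (6*k + S²) + k = (S² + 6*k) + k = S² + 7*k)
E(z) = 1 + z² - 4*z (E(z) = (z² + 7*(⅐)) + z*(-4) = (z² + 1) - 4*z = (1 + z²) - 4*z = 1 + z² - 4*z)
E(4)*(-79) + 128 = (1 + 4² - 4*4)*(-79) + 128 = (1 + 16 - 16)*(-79) + 128 = 1*(-79) + 128 = -79 + 128 = 49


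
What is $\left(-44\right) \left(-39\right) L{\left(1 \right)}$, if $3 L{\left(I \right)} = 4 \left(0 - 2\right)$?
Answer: $-4576$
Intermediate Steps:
$L{\left(I \right)} = - \frac{8}{3}$ ($L{\left(I \right)} = \frac{4 \left(0 - 2\right)}{3} = \frac{4 \left(-2\right)}{3} = \frac{1}{3} \left(-8\right) = - \frac{8}{3}$)
$\left(-44\right) \left(-39\right) L{\left(1 \right)} = \left(-44\right) \left(-39\right) \left(- \frac{8}{3}\right) = 1716 \left(- \frac{8}{3}\right) = -4576$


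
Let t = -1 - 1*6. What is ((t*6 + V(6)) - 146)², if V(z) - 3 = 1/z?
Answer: 1229881/36 ≈ 34163.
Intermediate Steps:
V(z) = 3 + 1/z
t = -7 (t = -1 - 6 = -7)
((t*6 + V(6)) - 146)² = ((-7*6 + (3 + 1/6)) - 146)² = ((-42 + (3 + ⅙)) - 146)² = ((-42 + 19/6) - 146)² = (-233/6 - 146)² = (-1109/6)² = 1229881/36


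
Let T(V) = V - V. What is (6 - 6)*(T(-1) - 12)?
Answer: 0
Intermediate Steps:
T(V) = 0
(6 - 6)*(T(-1) - 12) = (6 - 6)*(0 - 12) = 0*(-12) = 0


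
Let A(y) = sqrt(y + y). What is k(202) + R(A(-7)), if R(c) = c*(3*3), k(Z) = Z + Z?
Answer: 404 + 9*I*sqrt(14) ≈ 404.0 + 33.675*I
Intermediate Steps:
k(Z) = 2*Z
A(y) = sqrt(2)*sqrt(y) (A(y) = sqrt(2*y) = sqrt(2)*sqrt(y))
R(c) = 9*c (R(c) = c*9 = 9*c)
k(202) + R(A(-7)) = 2*202 + 9*(sqrt(2)*sqrt(-7)) = 404 + 9*(sqrt(2)*(I*sqrt(7))) = 404 + 9*(I*sqrt(14)) = 404 + 9*I*sqrt(14)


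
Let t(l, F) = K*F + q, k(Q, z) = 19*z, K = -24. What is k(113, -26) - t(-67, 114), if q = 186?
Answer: 2056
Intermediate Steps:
t(l, F) = 186 - 24*F (t(l, F) = -24*F + 186 = 186 - 24*F)
k(113, -26) - t(-67, 114) = 19*(-26) - (186 - 24*114) = -494 - (186 - 2736) = -494 - 1*(-2550) = -494 + 2550 = 2056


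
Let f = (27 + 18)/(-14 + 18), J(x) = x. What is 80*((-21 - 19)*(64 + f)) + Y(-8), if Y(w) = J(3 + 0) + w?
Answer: -240805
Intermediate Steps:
f = 45/4 ≈ 11.250
Y(w) = 3 + w (Y(w) = (3 + 0) + w = 3 + w)
80*((-21 - 19)*(64 + f)) + Y(-8) = 80*((-21 - 19)*(64 + 45/4)) + (3 - 8) = 80*(-40*301/4) - 5 = 80*(-3010) - 5 = -240800 - 5 = -240805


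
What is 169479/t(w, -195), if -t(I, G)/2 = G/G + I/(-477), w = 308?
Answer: -80841483/338 ≈ -2.3918e+5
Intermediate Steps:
t(I, G) = -2 + 2*I/477 (t(I, G) = -2*(G/G + I/(-477)) = -2*(1 + I*(-1/477)) = -2*(1 - I/477) = -2 + 2*I/477)
169479/t(w, -195) = 169479/(-2 + (2/477)*308) = 169479/(-2 + 616/477) = 169479/(-338/477) = 169479*(-477/338) = -80841483/338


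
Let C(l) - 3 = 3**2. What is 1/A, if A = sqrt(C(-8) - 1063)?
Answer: -I*sqrt(1051)/1051 ≈ -0.030846*I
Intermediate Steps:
C(l) = 12 (C(l) = 3 + 3**2 = 3 + 9 = 12)
A = I*sqrt(1051) (A = sqrt(12 - 1063) = sqrt(-1051) = I*sqrt(1051) ≈ 32.419*I)
1/A = 1/(I*sqrt(1051)) = -I*sqrt(1051)/1051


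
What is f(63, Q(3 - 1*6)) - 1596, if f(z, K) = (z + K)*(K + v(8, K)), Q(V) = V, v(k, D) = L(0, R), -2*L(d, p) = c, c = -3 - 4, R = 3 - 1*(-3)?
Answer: -1566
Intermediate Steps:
R = 6 (R = 3 + 3 = 6)
c = -7
L(d, p) = 7/2 (L(d, p) = -1/2*(-7) = 7/2)
v(k, D) = 7/2
f(z, K) = (7/2 + K)*(K + z) (f(z, K) = (z + K)*(K + 7/2) = (K + z)*(7/2 + K) = (7/2 + K)*(K + z))
f(63, Q(3 - 1*6)) - 1596 = ((3 - 1*6)**2 + 7*(3 - 1*6)/2 + (7/2)*63 + (3 - 1*6)*63) - 1596 = ((3 - 6)**2 + 7*(3 - 6)/2 + 441/2 + (3 - 6)*63) - 1596 = ((-3)**2 + (7/2)*(-3) + 441/2 - 3*63) - 1596 = (9 - 21/2 + 441/2 - 189) - 1596 = 30 - 1596 = -1566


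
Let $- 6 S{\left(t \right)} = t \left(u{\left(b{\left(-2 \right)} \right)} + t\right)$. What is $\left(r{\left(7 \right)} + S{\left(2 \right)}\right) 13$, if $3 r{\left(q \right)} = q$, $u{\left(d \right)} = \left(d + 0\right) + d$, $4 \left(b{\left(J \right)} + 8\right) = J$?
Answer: $\frac{286}{3} \approx 95.333$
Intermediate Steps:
$b{\left(J \right)} = -8 + \frac{J}{4}$
$u{\left(d \right)} = 2 d$ ($u{\left(d \right)} = d + d = 2 d$)
$S{\left(t \right)} = - \frac{t \left(-17 + t\right)}{6}$ ($S{\left(t \right)} = - \frac{t \left(2 \left(-8 + \frac{1}{4} \left(-2\right)\right) + t\right)}{6} = - \frac{t \left(2 \left(-8 - \frac{1}{2}\right) + t\right)}{6} = - \frac{t \left(2 \left(- \frac{17}{2}\right) + t\right)}{6} = - \frac{t \left(-17 + t\right)}{6}$)
$r{\left(q \right)} = \frac{q}{3}$
$\left(r{\left(7 \right)} + S{\left(2 \right)}\right) 13 = \left(\frac{1}{3} \cdot 7 + \frac{1}{6} \cdot 2 \left(17 - 2\right)\right) 13 = \left(\frac{7}{3} + \frac{1}{6} \cdot 2 \left(17 - 2\right)\right) 13 = \left(\frac{7}{3} + \frac{1}{6} \cdot 2 \cdot 15\right) 13 = \left(\frac{7}{3} + 5\right) 13 = \frac{22}{3} \cdot 13 = \frac{286}{3}$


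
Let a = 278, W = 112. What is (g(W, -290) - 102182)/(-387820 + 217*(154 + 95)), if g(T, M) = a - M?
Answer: 101614/333787 ≈ 0.30443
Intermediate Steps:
g(T, M) = 278 - M
(g(W, -290) - 102182)/(-387820 + 217*(154 + 95)) = ((278 - 1*(-290)) - 102182)/(-387820 + 217*(154 + 95)) = ((278 + 290) - 102182)/(-387820 + 217*249) = (568 - 102182)/(-387820 + 54033) = -101614/(-333787) = -101614*(-1/333787) = 101614/333787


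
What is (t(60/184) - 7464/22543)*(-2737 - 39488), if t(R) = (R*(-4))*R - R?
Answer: 1090190258325/23850494 ≈ 45709.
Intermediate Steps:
t(R) = -R - 4*R² (t(R) = (-4*R)*R - R = -4*R² - R = -R - 4*R²)
(t(60/184) - 7464/22543)*(-2737 - 39488) = (-60/184*(1 + 4*(60/184)) - 7464/22543)*(-2737 - 39488) = (-60*(1/184)*(1 + 4*(60*(1/184))) - 7464*1/22543)*(-42225) = (-1*15/46*(1 + 4*(15/46)) - 7464/22543)*(-42225) = (-1*15/46*(1 + 30/23) - 7464/22543)*(-42225) = (-1*15/46*53/23 - 7464/22543)*(-42225) = (-795/1058 - 7464/22543)*(-42225) = -25818597/23850494*(-42225) = 1090190258325/23850494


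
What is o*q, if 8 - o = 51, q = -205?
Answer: 8815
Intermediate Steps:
o = -43 (o = 8 - 1*51 = 8 - 51 = -43)
o*q = -43*(-205) = 8815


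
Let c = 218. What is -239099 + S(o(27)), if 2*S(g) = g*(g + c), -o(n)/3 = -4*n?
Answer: -151295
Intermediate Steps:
o(n) = 12*n (o(n) = -(-12)*n = 12*n)
S(g) = g*(218 + g)/2 (S(g) = (g*(g + 218))/2 = (g*(218 + g))/2 = g*(218 + g)/2)
-239099 + S(o(27)) = -239099 + (12*27)*(218 + 12*27)/2 = -239099 + (1/2)*324*(218 + 324) = -239099 + (1/2)*324*542 = -239099 + 87804 = -151295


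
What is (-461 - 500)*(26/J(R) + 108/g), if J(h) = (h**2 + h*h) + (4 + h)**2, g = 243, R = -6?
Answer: -258509/342 ≈ -755.87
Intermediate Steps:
J(h) = (4 + h)**2 + 2*h**2 (J(h) = (h**2 + h**2) + (4 + h)**2 = 2*h**2 + (4 + h)**2 = (4 + h)**2 + 2*h**2)
(-461 - 500)*(26/J(R) + 108/g) = (-461 - 500)*(26/((4 - 6)**2 + 2*(-6)**2) + 108/243) = -961*(26/((-2)**2 + 2*36) + 108*(1/243)) = -961*(26/(4 + 72) + 4/9) = -961*(26/76 + 4/9) = -961*(26*(1/76) + 4/9) = -961*(13/38 + 4/9) = -961*269/342 = -258509/342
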